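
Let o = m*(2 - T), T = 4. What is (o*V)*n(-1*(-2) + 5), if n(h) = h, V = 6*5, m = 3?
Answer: -1260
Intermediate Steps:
V = 30
o = -6 (o = 3*(2 - 1*4) = 3*(2 - 4) = 3*(-2) = -6)
(o*V)*n(-1*(-2) + 5) = (-6*30)*(-1*(-2) + 5) = -180*(2 + 5) = -180*7 = -1260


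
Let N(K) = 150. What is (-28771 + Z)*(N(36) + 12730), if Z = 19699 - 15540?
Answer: -317002560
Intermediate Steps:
Z = 4159
(-28771 + Z)*(N(36) + 12730) = (-28771 + 4159)*(150 + 12730) = -24612*12880 = -317002560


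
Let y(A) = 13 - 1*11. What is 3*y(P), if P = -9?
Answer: 6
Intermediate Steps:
y(A) = 2 (y(A) = 13 - 11 = 2)
3*y(P) = 3*2 = 6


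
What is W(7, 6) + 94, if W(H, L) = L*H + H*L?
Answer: 178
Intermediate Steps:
W(H, L) = 2*H*L (W(H, L) = H*L + H*L = 2*H*L)
W(7, 6) + 94 = 2*7*6 + 94 = 84 + 94 = 178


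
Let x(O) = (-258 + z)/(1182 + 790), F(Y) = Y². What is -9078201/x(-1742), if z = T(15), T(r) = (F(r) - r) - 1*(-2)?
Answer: 8951106186/23 ≈ 3.8918e+8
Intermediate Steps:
T(r) = 2 + r² - r (T(r) = (r² - r) - 1*(-2) = (r² - r) + 2 = 2 + r² - r)
z = 212 (z = 2 + 15² - 1*15 = 2 + 225 - 15 = 212)
x(O) = -23/986 (x(O) = (-258 + 212)/(1182 + 790) = -46/1972 = -46*1/1972 = -23/986)
-9078201/x(-1742) = -9078201/(-23/986) = -9078201*(-986/23) = 8951106186/23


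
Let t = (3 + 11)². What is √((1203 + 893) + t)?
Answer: 2*√573 ≈ 47.875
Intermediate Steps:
t = 196 (t = 14² = 196)
√((1203 + 893) + t) = √((1203 + 893) + 196) = √(2096 + 196) = √2292 = 2*√573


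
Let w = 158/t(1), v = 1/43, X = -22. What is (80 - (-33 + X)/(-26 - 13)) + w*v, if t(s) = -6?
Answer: 130768/1677 ≈ 77.977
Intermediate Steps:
v = 1/43 ≈ 0.023256
w = -79/3 (w = 158/(-6) = 158*(-1/6) = -79/3 ≈ -26.333)
(80 - (-33 + X)/(-26 - 13)) + w*v = (80 - (-33 - 22)/(-26 - 13)) - 79/3*1/43 = (80 - (-55)/(-39)) - 79/129 = (80 - (-55)*(-1)/39) - 79/129 = (80 - 1*55/39) - 79/129 = (80 - 55/39) - 79/129 = 3065/39 - 79/129 = 130768/1677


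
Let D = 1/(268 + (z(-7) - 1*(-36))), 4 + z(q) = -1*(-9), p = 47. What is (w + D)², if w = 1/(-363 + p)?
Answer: 49/9534350736 ≈ 5.1393e-9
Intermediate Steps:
z(q) = 5 (z(q) = -4 - 1*(-9) = -4 + 9 = 5)
w = -1/316 (w = 1/(-363 + 47) = 1/(-316) = -1/316 ≈ -0.0031646)
D = 1/309 (D = 1/(268 + (5 - 1*(-36))) = 1/(268 + (5 + 36)) = 1/(268 + 41) = 1/309 ≈ 0.0032362)
(w + D)² = (-1/316 + 1/309)² = (7/97644)² = 49/9534350736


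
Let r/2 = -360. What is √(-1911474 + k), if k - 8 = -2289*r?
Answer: I*√263386 ≈ 513.21*I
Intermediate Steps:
r = -720 (r = 2*(-360) = -720)
k = 1648088 (k = 8 - 2289*(-720) = 8 + 1648080 = 1648088)
√(-1911474 + k) = √(-1911474 + 1648088) = √(-263386) = I*√263386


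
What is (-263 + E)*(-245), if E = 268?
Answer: -1225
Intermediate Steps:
(-263 + E)*(-245) = (-263 + 268)*(-245) = 5*(-245) = -1225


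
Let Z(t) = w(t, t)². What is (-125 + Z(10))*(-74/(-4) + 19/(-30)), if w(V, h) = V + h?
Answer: 14740/3 ≈ 4913.3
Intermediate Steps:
Z(t) = 4*t² (Z(t) = (t + t)² = (2*t)² = 4*t²)
(-125 + Z(10))*(-74/(-4) + 19/(-30)) = (-125 + 4*10²)*(-74/(-4) + 19/(-30)) = (-125 + 4*100)*(-74*(-¼) + 19*(-1/30)) = (-125 + 400)*(37/2 - 19/30) = 275*(268/15) = 14740/3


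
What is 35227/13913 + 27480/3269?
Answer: 497486303/45481597 ≈ 10.938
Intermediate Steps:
35227/13913 + 27480/3269 = 497486303/45481597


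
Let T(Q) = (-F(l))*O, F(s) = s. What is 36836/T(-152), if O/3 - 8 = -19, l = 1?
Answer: 36836/33 ≈ 1116.2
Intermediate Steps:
O = -33 (O = 24 + 3*(-19) = 24 - 57 = -33)
T(Q) = 33 (T(Q) = -1*1*(-33) = -1*(-33) = 33)
36836/T(-152) = 36836/33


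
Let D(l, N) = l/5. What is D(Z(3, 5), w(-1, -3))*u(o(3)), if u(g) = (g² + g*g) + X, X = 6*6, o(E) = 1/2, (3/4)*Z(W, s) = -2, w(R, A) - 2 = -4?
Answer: -292/15 ≈ -19.467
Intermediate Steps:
w(R, A) = -2 (w(R, A) = 2 - 4 = -2)
Z(W, s) = -8/3 (Z(W, s) = (4/3)*(-2) = -8/3)
o(E) = ½
D(l, N) = l/5 (D(l, N) = l*(⅕) = l/5)
X = 36
u(g) = 36 + 2*g² (u(g) = (g² + g*g) + 36 = (g² + g²) + 36 = 2*g² + 36 = 36 + 2*g²)
D(Z(3, 5), w(-1, -3))*u(o(3)) = ((⅕)*(-8/3))*(36 + 2*(½)²) = -8*(36 + 2*(¼))/15 = -8*(36 + ½)/15 = -8/15*73/2 = -292/15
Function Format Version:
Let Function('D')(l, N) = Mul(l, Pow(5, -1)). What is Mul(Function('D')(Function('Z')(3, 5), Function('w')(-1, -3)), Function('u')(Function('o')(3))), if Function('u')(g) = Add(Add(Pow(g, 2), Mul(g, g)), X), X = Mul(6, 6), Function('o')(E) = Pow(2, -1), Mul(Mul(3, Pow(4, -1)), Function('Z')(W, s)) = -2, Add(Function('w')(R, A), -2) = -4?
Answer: Rational(-292, 15) ≈ -19.467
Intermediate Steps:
Function('w')(R, A) = -2 (Function('w')(R, A) = Add(2, -4) = -2)
Function('Z')(W, s) = Rational(-8, 3) (Function('Z')(W, s) = Mul(Rational(4, 3), -2) = Rational(-8, 3))
Function('o')(E) = Rational(1, 2)
Function('D')(l, N) = Mul(Rational(1, 5), l) (Function('D')(l, N) = Mul(l, Rational(1, 5)) = Mul(Rational(1, 5), l))
X = 36
Function('u')(g) = Add(36, Mul(2, Pow(g, 2))) (Function('u')(g) = Add(Add(Pow(g, 2), Mul(g, g)), 36) = Add(Add(Pow(g, 2), Pow(g, 2)), 36) = Add(Mul(2, Pow(g, 2)), 36) = Add(36, Mul(2, Pow(g, 2))))
Mul(Function('D')(Function('Z')(3, 5), Function('w')(-1, -3)), Function('u')(Function('o')(3))) = Mul(Mul(Rational(1, 5), Rational(-8, 3)), Add(36, Mul(2, Pow(Rational(1, 2), 2)))) = Mul(Rational(-8, 15), Add(36, Mul(2, Rational(1, 4)))) = Mul(Rational(-8, 15), Add(36, Rational(1, 2))) = Mul(Rational(-8, 15), Rational(73, 2)) = Rational(-292, 15)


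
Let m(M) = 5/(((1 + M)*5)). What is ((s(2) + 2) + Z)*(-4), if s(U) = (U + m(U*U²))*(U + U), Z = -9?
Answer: -52/9 ≈ -5.7778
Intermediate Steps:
m(M) = 5/(5 + 5*M)
s(U) = 2*U*(U + 1/(1 + U³)) (s(U) = (U + 1/(1 + U*U²))*(U + U) = (U + 1/(1 + U³))*(2*U) = 2*U*(U + 1/(1 + U³)))
((s(2) + 2) + Z)*(-4) = ((2*2*(1 + 2 + 2⁴)/(1 + 2³) + 2) - 9)*(-4) = ((2*2*(1 + 2 + 16)/(1 + 8) + 2) - 9)*(-4) = ((2*2*19/9 + 2) - 9)*(-4) = ((2*2*(⅑)*19 + 2) - 9)*(-4) = ((76/9 + 2) - 9)*(-4) = (94/9 - 9)*(-4) = (13/9)*(-4) = -52/9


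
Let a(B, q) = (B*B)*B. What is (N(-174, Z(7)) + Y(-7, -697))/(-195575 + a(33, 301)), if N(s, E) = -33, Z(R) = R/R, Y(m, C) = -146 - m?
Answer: 86/79819 ≈ 0.0010774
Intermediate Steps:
Z(R) = 1
a(B, q) = B³ (a(B, q) = B²*B = B³)
(N(-174, Z(7)) + Y(-7, -697))/(-195575 + a(33, 301)) = (-33 + (-146 - 1*(-7)))/(-195575 + 33³) = (-33 + (-146 + 7))/(-195575 + 35937) = (-33 - 139)/(-159638) = -172*(-1/159638) = 86/79819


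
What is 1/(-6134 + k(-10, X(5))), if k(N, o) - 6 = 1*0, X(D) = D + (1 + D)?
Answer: -1/6128 ≈ -0.00016319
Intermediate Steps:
X(D) = 1 + 2*D
k(N, o) = 6 (k(N, o) = 6 + 1*0 = 6 + 0 = 6)
1/(-6134 + k(-10, X(5))) = 1/(-6134 + 6) = 1/(-6128) = -1/6128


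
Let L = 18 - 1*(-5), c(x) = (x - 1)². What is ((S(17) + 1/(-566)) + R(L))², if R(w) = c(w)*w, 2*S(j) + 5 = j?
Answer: 39741765067449/320356 ≈ 1.2406e+8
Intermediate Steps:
c(x) = (-1 + x)²
S(j) = -5/2 + j/2
L = 23 (L = 18 + 5 = 23)
R(w) = w*(-1 + w)² (R(w) = (-1 + w)²*w = w*(-1 + w)²)
((S(17) + 1/(-566)) + R(L))² = (((-5/2 + (½)*17) + 1/(-566)) + 23*(-1 + 23)²)² = (((-5/2 + 17/2) - 1/566) + 23*22²)² = ((6 - 1/566) + 23*484)² = (3395/566 + 11132)² = (6304107/566)² = 39741765067449/320356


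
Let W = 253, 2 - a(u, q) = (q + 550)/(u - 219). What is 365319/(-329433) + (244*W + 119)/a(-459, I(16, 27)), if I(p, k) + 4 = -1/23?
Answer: 8146759694673/369514015 ≈ 22047.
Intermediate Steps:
I(p, k) = -93/23 (I(p, k) = -4 - 1/23 = -93/23)
a(u, q) = 2 - (550 + q)/(-219 + u) (a(u, q) = 2 - (q + 550)/(u - 219) = 2 - (550 + q)/(-219 + u))
365319/(-329433) + (244*W + 119)/a(-459, I(16, 27)) = 365319/(-329433) + (244*253 + 119)/(((-988 - 1*(-93/23) + 2*(-459))/(-219 - 459))) = 365319*(-1/329433) + (61732 + 119)/(((-988 + 93/23 - 918)/(-678))) = -121773/109811 + 61851/((-1/678*(-43745/23))) = -121773/109811 + 61851/(43745/15594) = -121773/109811 + 61851*(15594/43745) = -121773/109811 + 964504494/43745 = 8146759694673/369514015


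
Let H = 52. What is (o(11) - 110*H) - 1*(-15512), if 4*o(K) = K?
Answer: 39179/4 ≈ 9794.8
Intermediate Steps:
o(K) = K/4
(o(11) - 110*H) - 1*(-15512) = ((¼)*11 - 110*52) - 1*(-15512) = (11/4 - 5720) + 15512 = -22869/4 + 15512 = 39179/4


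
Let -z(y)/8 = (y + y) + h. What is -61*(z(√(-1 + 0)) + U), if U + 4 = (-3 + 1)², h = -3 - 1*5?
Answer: -3904 + 976*I ≈ -3904.0 + 976.0*I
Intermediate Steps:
h = -8 (h = -3 - 5 = -8)
z(y) = 64 - 16*y (z(y) = -8*((y + y) - 8) = -8*(2*y - 8) = -8*(-8 + 2*y) = 64 - 16*y)
U = 0 (U = -4 + (-3 + 1)² = -4 + (-2)² = -4 + 4 = 0)
-61*(z(√(-1 + 0)) + U) = -61*((64 - 16*√(-1 + 0)) + 0) = -61*((64 - 16*I) + 0) = -61*(64 - 16*I) = -3904 + 976*I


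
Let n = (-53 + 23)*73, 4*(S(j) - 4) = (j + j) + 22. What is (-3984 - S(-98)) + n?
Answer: -12269/2 ≈ -6134.5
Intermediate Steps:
S(j) = 19/2 + j/2 (S(j) = 4 + ((j + j) + 22)/4 = 4 + (2*j + 22)/4 = 4 + (22 + 2*j)/4 = 4 + (11/2 + j/2) = 19/2 + j/2)
n = -2190 (n = -30*73 = -2190)
(-3984 - S(-98)) + n = (-3984 - (19/2 + (1/2)*(-98))) - 2190 = (-3984 - (19/2 - 49)) - 2190 = (-3984 - 1*(-79/2)) - 2190 = (-3984 + 79/2) - 2190 = -7889/2 - 2190 = -12269/2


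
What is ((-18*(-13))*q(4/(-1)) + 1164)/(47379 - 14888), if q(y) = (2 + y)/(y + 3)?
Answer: 1632/32491 ≈ 0.050229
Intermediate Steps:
q(y) = (2 + y)/(3 + y)
((-18*(-13))*q(4/(-1)) + 1164)/(47379 - 14888) = ((-18*(-13))*((2 + 4/(-1))/(3 + 4/(-1))) + 1164)/(47379 - 14888) = (234*((2 + 4*(-1))/(3 + 4*(-1))) + 1164)/32491 = (234*((2 - 4)/(3 - 4)) + 1164)*(1/32491) = (234*(-2/(-1)) + 1164)*(1/32491) = (234*(-1*(-2)) + 1164)*(1/32491) = (234*2 + 1164)*(1/32491) = (468 + 1164)*(1/32491) = 1632*(1/32491) = 1632/32491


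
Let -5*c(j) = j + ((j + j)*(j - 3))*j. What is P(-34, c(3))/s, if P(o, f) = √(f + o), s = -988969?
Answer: -I*√865/4944845 ≈ -5.9478e-6*I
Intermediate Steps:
c(j) = -j/5 - 2*j²*(-3 + j)/5 (c(j) = -(j + ((j + j)*(j - 3))*j)/5 = -(j + ((2*j)*(-3 + j))*j)/5 = -(j + (2*j*(-3 + j))*j)/5 = -(j + 2*j²*(-3 + j))/5 = -j/5 - 2*j²*(-3 + j)/5)
P(-34, c(3))/s = √((⅕)*3*(-1 - 2*3² + 6*3) - 34)/(-988969) = √((⅕)*3*(-1 - 2*9 + 18) - 34)*(-1/988969) = √((⅕)*3*(-1 - 18 + 18) - 34)*(-1/988969) = √((⅕)*3*(-1) - 34)*(-1/988969) = √(-⅗ - 34)*(-1/988969) = √(-173/5)*(-1/988969) = (I*√865/5)*(-1/988969) = -I*√865/4944845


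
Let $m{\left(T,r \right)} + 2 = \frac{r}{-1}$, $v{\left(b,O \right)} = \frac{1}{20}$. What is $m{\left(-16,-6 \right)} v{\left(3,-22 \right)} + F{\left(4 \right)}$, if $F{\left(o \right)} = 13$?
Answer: $\frac{66}{5} \approx 13.2$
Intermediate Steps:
$v{\left(b,O \right)} = \frac{1}{20}$
$m{\left(T,r \right)} = -2 - r$ ($m{\left(T,r \right)} = -2 + \frac{r}{-1} = -2 + r \left(-1\right) = -2 - r$)
$m{\left(-16,-6 \right)} v{\left(3,-22 \right)} + F{\left(4 \right)} = \left(-2 - -6\right) \frac{1}{20} + 13 = \left(-2 + 6\right) \frac{1}{20} + 13 = 4 \cdot \frac{1}{20} + 13 = \frac{1}{5} + 13 = \frac{66}{5}$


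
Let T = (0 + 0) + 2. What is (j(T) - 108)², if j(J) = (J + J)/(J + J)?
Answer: 11449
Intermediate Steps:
T = 2 (T = 0 + 2 = 2)
j(J) = 1 (j(J) = (2*J)/((2*J)) = (2*J)*(1/(2*J)) = 1)
(j(T) - 108)² = (1 - 108)² = (-107)² = 11449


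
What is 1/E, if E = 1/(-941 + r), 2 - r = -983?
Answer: 44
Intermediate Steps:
r = 985 (r = 2 - 1*(-983) = 2 + 983 = 985)
E = 1/44 (E = 1/(-941 + 985) = 1/44 ≈ 0.022727)
1/E = 1/(1/44) = 44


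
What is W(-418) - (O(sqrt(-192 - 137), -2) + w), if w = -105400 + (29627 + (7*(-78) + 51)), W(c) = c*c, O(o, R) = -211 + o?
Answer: 251203 - I*sqrt(329) ≈ 2.512e+5 - 18.138*I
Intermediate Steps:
W(c) = c**2
w = -76268 (w = -105400 + (29627 + (-546 + 51)) = -105400 + (29627 - 495) = -105400 + 29132 = -76268)
W(-418) - (O(sqrt(-192 - 137), -2) + w) = (-418)**2 - ((-211 + sqrt(-192 - 137)) - 76268) = 174724 - ((-211 + sqrt(-329)) - 76268) = 174724 - ((-211 + I*sqrt(329)) - 76268) = 174724 - (-76479 + I*sqrt(329)) = 174724 + (76479 - I*sqrt(329)) = 251203 - I*sqrt(329)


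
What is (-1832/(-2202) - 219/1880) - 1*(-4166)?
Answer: 8624601041/2069880 ≈ 4166.7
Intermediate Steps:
(-1832/(-2202) - 219/1880) - 1*(-4166) = (-1832*(-1/2202) - 219*1/1880) + 4166 = (916/1101 - 219/1880) + 4166 = 1480961/2069880 + 4166 = 8624601041/2069880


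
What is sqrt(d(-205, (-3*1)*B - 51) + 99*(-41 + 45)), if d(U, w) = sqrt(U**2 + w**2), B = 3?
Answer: sqrt(396 + 25*sqrt(73)) ≈ 24.690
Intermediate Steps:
sqrt(d(-205, (-3*1)*B - 51) + 99*(-41 + 45)) = sqrt(sqrt((-205)**2 + (-3*1*3 - 51)**2) + 99*(-41 + 45)) = sqrt(sqrt(42025 + (-3*3 - 51)**2) + 99*4) = sqrt(sqrt(42025 + (-9 - 51)**2) + 396) = sqrt(sqrt(42025 + (-60)**2) + 396) = sqrt(sqrt(42025 + 3600) + 396) = sqrt(sqrt(45625) + 396) = sqrt(25*sqrt(73) + 396) = sqrt(396 + 25*sqrt(73))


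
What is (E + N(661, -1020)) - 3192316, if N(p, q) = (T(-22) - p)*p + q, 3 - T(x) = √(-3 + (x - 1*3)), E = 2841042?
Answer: -787232 - 1322*I*√7 ≈ -7.8723e+5 - 3497.7*I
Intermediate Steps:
T(x) = 3 - √(-6 + x) (T(x) = 3 - √(-3 + (x - 1*3)) = 3 - √(-3 + (x - 3)) = 3 - √(-3 + (-3 + x)) = 3 - √(-6 + x))
N(p, q) = q + p*(3 - p - 2*I*√7) (N(p, q) = ((3 - √(-6 - 22)) - p)*p + q = ((3 - √(-28)) - p)*p + q = ((3 - 2*I*√7) - p)*p + q = (3 - p - 2*I*√7)*p + q = p*(3 - p - 2*I*√7) + q = q + p*(3 - p - 2*I*√7))
(E + N(661, -1020)) - 3192316 = (2841042 + (-1020 - 1*661² + 661*(3 - 2*I*√7))) - 3192316 = (2841042 + (-1020 - 1*436921 + (1983 - 1322*I*√7))) - 3192316 = (2841042 + (-1020 - 436921 + (1983 - 1322*I*√7))) - 3192316 = (2841042 + (-435958 - 1322*I*√7)) - 3192316 = (2405084 - 1322*I*√7) - 3192316 = -787232 - 1322*I*√7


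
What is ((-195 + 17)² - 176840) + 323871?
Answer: 178715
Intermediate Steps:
((-195 + 17)² - 176840) + 323871 = ((-178)² - 176840) + 323871 = (31684 - 176840) + 323871 = -145156 + 323871 = 178715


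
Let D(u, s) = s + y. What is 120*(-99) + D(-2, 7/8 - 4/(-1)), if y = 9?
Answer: -94929/8 ≈ -11866.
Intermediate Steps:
D(u, s) = 9 + s (D(u, s) = s + 9 = 9 + s)
120*(-99) + D(-2, 7/8 - 4/(-1)) = 120*(-99) + (9 + (7/8 - 4/(-1))) = -11880 + (9 + (7*(⅛) - 4*(-1))) = -11880 + (9 + (7/8 + 4)) = -11880 + (9 + 39/8) = -11880 + 111/8 = -94929/8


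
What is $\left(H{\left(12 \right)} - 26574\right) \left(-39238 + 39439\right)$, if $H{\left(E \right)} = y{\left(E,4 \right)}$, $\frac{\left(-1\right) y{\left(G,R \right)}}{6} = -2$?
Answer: $-5338962$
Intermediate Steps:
$y{\left(G,R \right)} = 12$ ($y{\left(G,R \right)} = \left(-6\right) \left(-2\right) = 12$)
$H{\left(E \right)} = 12$
$\left(H{\left(12 \right)} - 26574\right) \left(-39238 + 39439\right) = \left(12 - 26574\right) \left(-39238 + 39439\right) = \left(-26562\right) 201 = -5338962$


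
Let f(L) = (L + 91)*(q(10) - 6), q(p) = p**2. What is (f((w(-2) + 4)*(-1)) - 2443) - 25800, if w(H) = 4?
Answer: -20441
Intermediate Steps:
f(L) = 8554 + 94*L (f(L) = (L + 91)*(10**2 - 6) = (91 + L)*(100 - 6) = (91 + L)*94 = 8554 + 94*L)
(f((w(-2) + 4)*(-1)) - 2443) - 25800 = ((8554 + 94*((4 + 4)*(-1))) - 2443) - 25800 = ((8554 + 94*(8*(-1))) - 2443) - 25800 = ((8554 + 94*(-8)) - 2443) - 25800 = ((8554 - 752) - 2443) - 25800 = (7802 - 2443) - 25800 = 5359 - 25800 = -20441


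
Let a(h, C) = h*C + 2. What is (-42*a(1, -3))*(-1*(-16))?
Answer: 672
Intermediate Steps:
a(h, C) = 2 + C*h (a(h, C) = C*h + 2 = 2 + C*h)
(-42*a(1, -3))*(-1*(-16)) = (-42*(2 - 3*1))*(-1*(-16)) = -42*(2 - 3)*16 = -42*(-1)*16 = 42*16 = 672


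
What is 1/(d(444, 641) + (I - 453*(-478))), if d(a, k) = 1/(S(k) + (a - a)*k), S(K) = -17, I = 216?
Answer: 17/3684749 ≈ 4.6136e-6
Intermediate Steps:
d(a, k) = -1/17 (d(a, k) = 1/(-17 + (a - a)*k) = 1/(-17 + 0*k) = 1/(-17 + 0) = 1/(-17) = -1/17)
1/(d(444, 641) + (I - 453*(-478))) = 1/(-1/17 + (216 - 453*(-478))) = 1/(-1/17 + (216 + 216534)) = 1/(-1/17 + 216750) = 1/(3684749/17) = 17/3684749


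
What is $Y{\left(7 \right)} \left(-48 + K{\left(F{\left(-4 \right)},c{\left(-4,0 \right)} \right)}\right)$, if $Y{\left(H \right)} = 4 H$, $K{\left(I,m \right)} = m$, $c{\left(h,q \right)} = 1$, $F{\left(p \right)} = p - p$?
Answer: $-1316$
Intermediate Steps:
$F{\left(p \right)} = 0$
$Y{\left(7 \right)} \left(-48 + K{\left(F{\left(-4 \right)},c{\left(-4,0 \right)} \right)}\right) = 4 \cdot 7 \left(-48 + 1\right) = 28 \left(-47\right) = -1316$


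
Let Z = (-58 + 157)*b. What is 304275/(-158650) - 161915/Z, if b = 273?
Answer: -104342939/13193334 ≈ -7.9088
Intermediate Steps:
Z = 27027 (Z = (-58 + 157)*273 = 99*273 = 27027)
304275/(-158650) - 161915/Z = 304275/(-158650) - 161915/27027 = 304275*(-1/158650) - 161915*1/27027 = -12171/6346 - 12455/2079 = -104342939/13193334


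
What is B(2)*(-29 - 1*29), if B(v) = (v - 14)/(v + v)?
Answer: 174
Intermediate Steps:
B(v) = (-14 + v)/(2*v) (B(v) = (-14 + v)/((2*v)) = (-14 + v)*(1/(2*v)) = (-14 + v)/(2*v))
B(2)*(-29 - 1*29) = ((1/2)*(-14 + 2)/2)*(-29 - 1*29) = ((1/2)*(1/2)*(-12))*(-29 - 29) = -3*(-58) = 174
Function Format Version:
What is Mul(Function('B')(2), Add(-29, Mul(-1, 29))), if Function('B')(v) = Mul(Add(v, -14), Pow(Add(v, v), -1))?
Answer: 174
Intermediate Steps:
Function('B')(v) = Mul(Rational(1, 2), Pow(v, -1), Add(-14, v)) (Function('B')(v) = Mul(Add(-14, v), Pow(Mul(2, v), -1)) = Mul(Add(-14, v), Mul(Rational(1, 2), Pow(v, -1))) = Mul(Rational(1, 2), Pow(v, -1), Add(-14, v)))
Mul(Function('B')(2), Add(-29, Mul(-1, 29))) = Mul(Mul(Rational(1, 2), Pow(2, -1), Add(-14, 2)), Add(-29, Mul(-1, 29))) = Mul(Mul(Rational(1, 2), Rational(1, 2), -12), Add(-29, -29)) = Mul(-3, -58) = 174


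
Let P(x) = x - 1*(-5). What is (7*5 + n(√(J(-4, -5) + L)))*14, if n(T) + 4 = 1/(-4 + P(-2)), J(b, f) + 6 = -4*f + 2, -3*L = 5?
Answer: 420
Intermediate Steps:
L = -5/3 (L = -⅓*5 = -5/3 ≈ -1.6667)
J(b, f) = -4 - 4*f (J(b, f) = -6 + (-4*f + 2) = -6 + (2 - 4*f) = -4 - 4*f)
P(x) = 5 + x (P(x) = x + 5 = 5 + x)
n(T) = -5 (n(T) = -4 + 1/(-4 + (5 - 2)) = -4 + 1/(-4 + 3) = -4 + 1/(-1) = -4 - 1 = -5)
(7*5 + n(√(J(-4, -5) + L)))*14 = (7*5 - 5)*14 = (35 - 5)*14 = 30*14 = 420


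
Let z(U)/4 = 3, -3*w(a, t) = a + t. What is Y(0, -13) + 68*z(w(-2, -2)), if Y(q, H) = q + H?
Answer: 803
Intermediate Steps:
Y(q, H) = H + q
w(a, t) = -a/3 - t/3 (w(a, t) = -(a + t)/3 = -a/3 - t/3)
z(U) = 12 (z(U) = 4*3 = 12)
Y(0, -13) + 68*z(w(-2, -2)) = (-13 + 0) + 68*12 = -13 + 816 = 803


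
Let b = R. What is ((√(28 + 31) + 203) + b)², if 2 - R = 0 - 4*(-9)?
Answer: (169 + √59)² ≈ 31216.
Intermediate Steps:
R = -34 (R = 2 - (0 - 4*(-9)) = 2 - (0 + 36) = 2 - 1*36 = 2 - 36 = -34)
b = -34
((√(28 + 31) + 203) + b)² = ((√(28 + 31) + 203) - 34)² = ((√59 + 203) - 34)² = ((203 + √59) - 34)² = (169 + √59)²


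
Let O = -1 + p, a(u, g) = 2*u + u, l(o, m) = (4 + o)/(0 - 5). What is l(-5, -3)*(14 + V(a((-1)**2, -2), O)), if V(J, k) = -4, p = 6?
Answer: 2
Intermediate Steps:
l(o, m) = -4/5 - o/5 (l(o, m) = (4 + o)/(-5) = (4 + o)*(-1/5) = -4/5 - o/5)
a(u, g) = 3*u
O = 5 (O = -1 + 6 = 5)
l(-5, -3)*(14 + V(a((-1)**2, -2), O)) = (-4/5 - 1/5*(-5))*(14 - 4) = (-4/5 + 1)*10 = (1/5)*10 = 2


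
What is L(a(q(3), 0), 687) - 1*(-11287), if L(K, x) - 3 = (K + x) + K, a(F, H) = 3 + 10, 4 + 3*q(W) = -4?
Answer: 12003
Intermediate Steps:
q(W) = -8/3 (q(W) = -4/3 + (⅓)*(-4) = -4/3 - 4/3 = -8/3)
a(F, H) = 13
L(K, x) = 3 + x + 2*K (L(K, x) = 3 + ((K + x) + K) = 3 + (x + 2*K) = 3 + x + 2*K)
L(a(q(3), 0), 687) - 1*(-11287) = (3 + 687 + 2*13) - 1*(-11287) = (3 + 687 + 26) + 11287 = 716 + 11287 = 12003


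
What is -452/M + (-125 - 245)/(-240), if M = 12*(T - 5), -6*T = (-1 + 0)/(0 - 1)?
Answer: 6571/744 ≈ 8.8320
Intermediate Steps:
T = -1/6 (T = -(-1 + 0)/(6*(0 - 1)) = -(-1)/(6*(-1)) = -(-1)*(-1)/6 = -1/6*1 = -1/6 ≈ -0.16667)
M = -62 (M = 12*(-1/6 - 5) = 12*(-31/6) = -62)
-452/M + (-125 - 245)/(-240) = -452/(-62) + (-125 - 245)/(-240) = -452*(-1/62) - 370*(-1/240) = 226/31 + 37/24 = 6571/744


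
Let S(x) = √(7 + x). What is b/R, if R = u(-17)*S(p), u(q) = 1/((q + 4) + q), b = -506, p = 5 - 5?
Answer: 15180*√7/7 ≈ 5737.5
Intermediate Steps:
p = 0
u(q) = 1/(4 + 2*q) (u(q) = 1/((4 + q) + q) = 1/(4 + 2*q))
R = -√7/30 (R = (1/(2*(2 - 17)))*√(7 + 0) = ((½)/(-15))*√7 = ((½)*(-1/15))*√7 = -√7/30 ≈ -0.088192)
b/R = -506*(-30*√7/7) = -(-15180)*√7/7 = 15180*√7/7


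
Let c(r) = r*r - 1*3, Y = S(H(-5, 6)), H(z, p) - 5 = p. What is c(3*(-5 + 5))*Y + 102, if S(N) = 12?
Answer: 66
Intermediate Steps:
H(z, p) = 5 + p
Y = 12
c(r) = -3 + r**2 (c(r) = r**2 - 3 = -3 + r**2)
c(3*(-5 + 5))*Y + 102 = (-3 + (3*(-5 + 5))**2)*12 + 102 = (-3 + (3*0)**2)*12 + 102 = (-3 + 0**2)*12 + 102 = (-3 + 0)*12 + 102 = -3*12 + 102 = -36 + 102 = 66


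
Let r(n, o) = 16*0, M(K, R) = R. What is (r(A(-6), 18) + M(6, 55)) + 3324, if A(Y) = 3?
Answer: 3379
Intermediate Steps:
r(n, o) = 0
(r(A(-6), 18) + M(6, 55)) + 3324 = (0 + 55) + 3324 = 55 + 3324 = 3379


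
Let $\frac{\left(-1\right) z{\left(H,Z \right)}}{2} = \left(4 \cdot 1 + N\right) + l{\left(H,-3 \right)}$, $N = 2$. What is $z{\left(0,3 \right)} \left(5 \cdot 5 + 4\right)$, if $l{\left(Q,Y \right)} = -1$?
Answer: $-290$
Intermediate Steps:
$z{\left(H,Z \right)} = -10$ ($z{\left(H,Z \right)} = - 2 \left(\left(4 \cdot 1 + 2\right) - 1\right) = - 2 \left(\left(4 + 2\right) - 1\right) = - 2 \left(6 - 1\right) = \left(-2\right) 5 = -10$)
$z{\left(0,3 \right)} \left(5 \cdot 5 + 4\right) = - 10 \left(5 \cdot 5 + 4\right) = - 10 \left(25 + 4\right) = \left(-10\right) 29 = -290$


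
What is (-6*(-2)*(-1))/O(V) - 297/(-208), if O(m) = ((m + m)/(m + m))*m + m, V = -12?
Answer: 401/208 ≈ 1.9279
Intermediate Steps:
O(m) = 2*m (O(m) = ((2*m)/((2*m)))*m + m = ((2*m)*(1/(2*m)))*m + m = 1*m + m = m + m = 2*m)
(-6*(-2)*(-1))/O(V) - 297/(-208) = (-6*(-2)*(-1))/((2*(-12))) - 297/(-208) = (12*(-1))/(-24) - 297*(-1/208) = -12*(-1/24) + 297/208 = ½ + 297/208 = 401/208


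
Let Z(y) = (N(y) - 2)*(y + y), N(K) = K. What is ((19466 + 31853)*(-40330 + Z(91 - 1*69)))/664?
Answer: -1012267275/332 ≈ -3.0490e+6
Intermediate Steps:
Z(y) = 2*y*(-2 + y) (Z(y) = (y - 2)*(y + y) = (-2 + y)*(2*y) = 2*y*(-2 + y))
((19466 + 31853)*(-40330 + Z(91 - 1*69)))/664 = ((19466 + 31853)*(-40330 + 2*(91 - 1*69)*(-2 + (91 - 1*69))))/664 = (51319*(-40330 + 2*(91 - 69)*(-2 + (91 - 69))))*(1/664) = (51319*(-40330 + 2*22*(-2 + 22)))*(1/664) = (51319*(-40330 + 2*22*20))*(1/664) = (51319*(-40330 + 880))*(1/664) = (51319*(-39450))*(1/664) = -2024534550*1/664 = -1012267275/332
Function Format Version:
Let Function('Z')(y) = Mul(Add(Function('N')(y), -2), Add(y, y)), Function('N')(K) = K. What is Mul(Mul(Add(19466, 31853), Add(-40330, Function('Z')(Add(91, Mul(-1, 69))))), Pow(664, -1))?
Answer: Rational(-1012267275, 332) ≈ -3.0490e+6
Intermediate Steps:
Function('Z')(y) = Mul(2, y, Add(-2, y)) (Function('Z')(y) = Mul(Add(y, -2), Add(y, y)) = Mul(Add(-2, y), Mul(2, y)) = Mul(2, y, Add(-2, y)))
Mul(Mul(Add(19466, 31853), Add(-40330, Function('Z')(Add(91, Mul(-1, 69))))), Pow(664, -1)) = Mul(Mul(Add(19466, 31853), Add(-40330, Mul(2, Add(91, Mul(-1, 69)), Add(-2, Add(91, Mul(-1, 69)))))), Pow(664, -1)) = Mul(Mul(51319, Add(-40330, Mul(2, Add(91, -69), Add(-2, Add(91, -69))))), Rational(1, 664)) = Mul(Mul(51319, Add(-40330, Mul(2, 22, Add(-2, 22)))), Rational(1, 664)) = Mul(Mul(51319, Add(-40330, Mul(2, 22, 20))), Rational(1, 664)) = Mul(Mul(51319, Add(-40330, 880)), Rational(1, 664)) = Mul(Mul(51319, -39450), Rational(1, 664)) = Mul(-2024534550, Rational(1, 664)) = Rational(-1012267275, 332)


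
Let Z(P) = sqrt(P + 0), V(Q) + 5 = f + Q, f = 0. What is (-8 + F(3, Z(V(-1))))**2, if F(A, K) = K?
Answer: (8 - I*sqrt(6))**2 ≈ 58.0 - 39.192*I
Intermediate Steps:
V(Q) = -5 + Q (V(Q) = -5 + (0 + Q) = -5 + Q)
Z(P) = sqrt(P)
(-8 + F(3, Z(V(-1))))**2 = (-8 + sqrt(-5 - 1))**2 = (-8 + sqrt(-6))**2 = (-8 + I*sqrt(6))**2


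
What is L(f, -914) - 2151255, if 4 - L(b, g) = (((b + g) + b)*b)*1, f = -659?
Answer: -3622139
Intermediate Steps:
L(b, g) = 4 - b*(g + 2*b) (L(b, g) = 4 - ((b + g) + b)*b = 4 - (g + 2*b)*b = 4 - b*(g + 2*b))
L(f, -914) - 2151255 = (4 - 2*(-659)**2 - 1*(-659)*(-914)) - 2151255 = (4 - 2*434281 - 602326) - 2151255 = (4 - 868562 - 602326) - 2151255 = -1470884 - 2151255 = -3622139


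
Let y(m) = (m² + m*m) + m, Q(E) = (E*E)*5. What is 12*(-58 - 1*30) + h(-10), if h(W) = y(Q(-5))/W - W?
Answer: -8367/2 ≈ -4183.5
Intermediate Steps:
Q(E) = 5*E² (Q(E) = E²*5 = 5*E²)
y(m) = m + 2*m² (y(m) = (m² + m²) + m = 2*m² + m = m + 2*m²)
h(W) = -W + 31375/W (h(W) = ((5*(-5)²)*(1 + 2*(5*(-5)²)))/W - W = ((5*25)*(1 + 2*(5*25)))/W - W = (125*(1 + 2*125))/W - W = (125*(1 + 250))/W - W = (125*251)/W - W = 31375/W - W = -W + 31375/W)
12*(-58 - 1*30) + h(-10) = 12*(-58 - 1*30) + (-1*(-10) + 31375/(-10)) = 12*(-58 - 30) + (10 + 31375*(-⅒)) = 12*(-88) + (10 - 6275/2) = -1056 - 6255/2 = -8367/2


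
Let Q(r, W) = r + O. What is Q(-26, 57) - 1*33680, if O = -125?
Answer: -33831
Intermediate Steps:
Q(r, W) = -125 + r (Q(r, W) = r - 125 = -125 + r)
Q(-26, 57) - 1*33680 = (-125 - 26) - 1*33680 = -151 - 33680 = -33831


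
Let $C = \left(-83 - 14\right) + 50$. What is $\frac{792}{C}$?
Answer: $- \frac{792}{47} \approx -16.851$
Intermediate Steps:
$C = -47$ ($C = \left(-83 - 14\right) + 50 = -97 + 50 = -47$)
$\frac{792}{C} = \frac{792}{-47} = 792 \left(- \frac{1}{47}\right) = - \frac{792}{47}$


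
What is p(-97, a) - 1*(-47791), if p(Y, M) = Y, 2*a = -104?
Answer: 47694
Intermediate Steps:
a = -52 (a = (½)*(-104) = -52)
p(-97, a) - 1*(-47791) = -97 - 1*(-47791) = -97 + 47791 = 47694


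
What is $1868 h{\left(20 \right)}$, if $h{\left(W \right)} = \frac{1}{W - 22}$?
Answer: $-934$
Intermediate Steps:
$h{\left(W \right)} = \frac{1}{-22 + W}$
$1868 h{\left(20 \right)} = \frac{1868}{-22 + 20} = \frac{1868}{-2} = 1868 \left(- \frac{1}{2}\right) = -934$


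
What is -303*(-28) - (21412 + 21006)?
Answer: -33934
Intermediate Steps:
-303*(-28) - (21412 + 21006) = 8484 - 1*42418 = 8484 - 42418 = -33934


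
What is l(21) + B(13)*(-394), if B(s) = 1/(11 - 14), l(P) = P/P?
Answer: 397/3 ≈ 132.33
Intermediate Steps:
l(P) = 1
B(s) = -⅓ (B(s) = 1/(-3) = -⅓)
l(21) + B(13)*(-394) = 1 - ⅓*(-394) = 1 + 394/3 = 397/3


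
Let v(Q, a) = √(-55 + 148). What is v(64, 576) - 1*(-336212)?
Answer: 336212 + √93 ≈ 3.3622e+5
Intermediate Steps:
v(Q, a) = √93
v(64, 576) - 1*(-336212) = √93 - 1*(-336212) = √93 + 336212 = 336212 + √93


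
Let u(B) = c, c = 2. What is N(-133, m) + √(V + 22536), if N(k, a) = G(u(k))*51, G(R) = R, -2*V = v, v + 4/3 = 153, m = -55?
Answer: 102 + √808566/6 ≈ 251.87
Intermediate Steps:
v = 455/3 (v = -4/3 + 153 = 455/3 ≈ 151.67)
V = -455/6 (V = -½*455/3 = -455/6 ≈ -75.833)
u(B) = 2
N(k, a) = 102 (N(k, a) = 2*51 = 102)
N(-133, m) + √(V + 22536) = 102 + √(-455/6 + 22536) = 102 + √(134761/6) = 102 + √808566/6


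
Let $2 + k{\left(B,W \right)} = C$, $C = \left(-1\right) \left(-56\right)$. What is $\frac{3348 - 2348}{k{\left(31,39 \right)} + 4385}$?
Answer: $\frac{1000}{4439} \approx 0.22528$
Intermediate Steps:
$C = 56$
$k{\left(B,W \right)} = 54$ ($k{\left(B,W \right)} = -2 + 56 = 54$)
$\frac{3348 - 2348}{k{\left(31,39 \right)} + 4385} = \frac{3348 - 2348}{54 + 4385} = \frac{1000}{4439}$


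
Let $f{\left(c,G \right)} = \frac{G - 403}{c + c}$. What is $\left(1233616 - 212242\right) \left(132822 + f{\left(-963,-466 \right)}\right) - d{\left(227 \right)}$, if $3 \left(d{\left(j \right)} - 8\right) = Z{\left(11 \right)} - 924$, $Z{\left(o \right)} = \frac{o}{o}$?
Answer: $\frac{43547308939582}{321} \approx 1.3566 \cdot 10^{11}$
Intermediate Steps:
$Z{\left(o \right)} = 1$
$f{\left(c,G \right)} = \frac{-403 + G}{2 c}$
$d{\left(j \right)} = - \frac{899}{3}$ ($d{\left(j \right)} = 8 + \frac{1 - 924}{3} = 8 + \frac{1}{3} \left(-923\right) = 8 - \frac{923}{3} = - \frac{899}{3}$)
$\left(1233616 - 212242\right) \left(132822 + f{\left(-963,-466 \right)}\right) - d{\left(227 \right)} = \left(1233616 - 212242\right) \left(132822 + \frac{-403 - 466}{2 \left(-963\right)}\right) - - \frac{899}{3} = 1021374 \left(132822 + \frac{1}{2} \left(- \frac{1}{963}\right) \left(-869\right)\right) + \frac{899}{3} = 1021374 \left(132822 + \frac{869}{1926}\right) + \frac{899}{3} = 1021374 \cdot \frac{255816041}{1926} + \frac{899}{3} = \frac{14515769614463}{107} + \frac{899}{3} = \frac{43547308939582}{321}$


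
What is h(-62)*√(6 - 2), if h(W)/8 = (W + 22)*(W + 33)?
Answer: 18560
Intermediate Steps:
h(W) = 8*(22 + W)*(33 + W) (h(W) = 8*((W + 22)*(W + 33)) = 8*((22 + W)*(33 + W)) = 8*(22 + W)*(33 + W))
h(-62)*√(6 - 2) = (5808 + 8*(-62)² + 440*(-62))*√(6 - 2) = (5808 + 8*3844 - 27280)*√4 = (5808 + 30752 - 27280)*2 = 9280*2 = 18560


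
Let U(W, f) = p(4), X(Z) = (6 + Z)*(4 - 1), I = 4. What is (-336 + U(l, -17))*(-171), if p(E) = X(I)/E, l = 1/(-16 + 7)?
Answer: 112347/2 ≈ 56174.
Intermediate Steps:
X(Z) = 18 + 3*Z (X(Z) = (6 + Z)*3 = 18 + 3*Z)
l = -⅑ (l = 1/(-9) = -⅑ ≈ -0.11111)
p(E) = 30/E (p(E) = (18 + 3*4)/E = (18 + 12)/E = 30/E)
U(W, f) = 15/2 (U(W, f) = 30/4 = 30*(¼) = 15/2)
(-336 + U(l, -17))*(-171) = (-336 + 15/2)*(-171) = -657/2*(-171) = 112347/2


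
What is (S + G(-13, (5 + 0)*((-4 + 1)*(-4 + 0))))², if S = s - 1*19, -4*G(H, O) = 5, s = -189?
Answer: 700569/16 ≈ 43786.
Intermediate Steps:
G(H, O) = -5/4 (G(H, O) = -¼*5 = -5/4)
S = -208 (S = -189 - 1*19 = -189 - 19 = -208)
(S + G(-13, (5 + 0)*((-4 + 1)*(-4 + 0))))² = (-208 - 5/4)² = (-837/4)² = 700569/16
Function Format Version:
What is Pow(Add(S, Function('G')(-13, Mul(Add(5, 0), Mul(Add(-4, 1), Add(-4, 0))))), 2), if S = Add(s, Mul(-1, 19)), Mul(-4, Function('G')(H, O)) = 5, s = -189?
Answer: Rational(700569, 16) ≈ 43786.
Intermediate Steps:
Function('G')(H, O) = Rational(-5, 4) (Function('G')(H, O) = Mul(Rational(-1, 4), 5) = Rational(-5, 4))
S = -208 (S = Add(-189, Mul(-1, 19)) = Add(-189, -19) = -208)
Pow(Add(S, Function('G')(-13, Mul(Add(5, 0), Mul(Add(-4, 1), Add(-4, 0))))), 2) = Pow(Add(-208, Rational(-5, 4)), 2) = Pow(Rational(-837, 4), 2) = Rational(700569, 16)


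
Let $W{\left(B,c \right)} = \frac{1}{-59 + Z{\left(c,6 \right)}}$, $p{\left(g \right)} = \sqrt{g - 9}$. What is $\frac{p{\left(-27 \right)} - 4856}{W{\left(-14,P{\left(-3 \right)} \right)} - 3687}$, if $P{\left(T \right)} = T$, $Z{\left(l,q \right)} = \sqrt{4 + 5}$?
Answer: $\frac{271936}{206473} - \frac{336 i}{206473} \approx 1.3171 - 0.0016273 i$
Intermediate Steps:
$Z{\left(l,q \right)} = 3$ ($Z{\left(l,q \right)} = \sqrt{9} = 3$)
$p{\left(g \right)} = \sqrt{-9 + g}$
$W{\left(B,c \right)} = - \frac{1}{56}$ ($W{\left(B,c \right)} = \frac{1}{-59 + 3} = \frac{1}{-56} = - \frac{1}{56}$)
$\frac{p{\left(-27 \right)} - 4856}{W{\left(-14,P{\left(-3 \right)} \right)} - 3687} = \frac{\sqrt{-9 - 27} - 4856}{- \frac{1}{56} - 3687} = \frac{\sqrt{-36} - 4856}{- \frac{206473}{56}} = \left(6 i - 4856\right) \left(- \frac{56}{206473}\right) = \left(-4856 + 6 i\right) \left(- \frac{56}{206473}\right) = \frac{271936}{206473} - \frac{336 i}{206473}$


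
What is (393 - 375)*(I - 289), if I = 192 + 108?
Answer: 198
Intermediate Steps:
I = 300
(393 - 375)*(I - 289) = (393 - 375)*(300 - 289) = 18*11 = 198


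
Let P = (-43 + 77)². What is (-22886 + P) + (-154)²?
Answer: 1986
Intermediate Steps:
P = 1156 (P = 34² = 1156)
(-22886 + P) + (-154)² = (-22886 + 1156) + (-154)² = -21730 + 23716 = 1986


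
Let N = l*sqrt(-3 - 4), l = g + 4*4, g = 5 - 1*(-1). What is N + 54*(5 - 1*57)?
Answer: -2808 + 22*I*sqrt(7) ≈ -2808.0 + 58.207*I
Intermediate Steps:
g = 6 (g = 5 + 1 = 6)
l = 22 (l = 6 + 4*4 = 6 + 16 = 22)
N = 22*I*sqrt(7) (N = 22*sqrt(-3 - 4) = 22*sqrt(-7) = 22*(I*sqrt(7)) = 22*I*sqrt(7) ≈ 58.207*I)
N + 54*(5 - 1*57) = 22*I*sqrt(7) + 54*(5 - 1*57) = 22*I*sqrt(7) + 54*(5 - 57) = 22*I*sqrt(7) + 54*(-52) = 22*I*sqrt(7) - 2808 = -2808 + 22*I*sqrt(7)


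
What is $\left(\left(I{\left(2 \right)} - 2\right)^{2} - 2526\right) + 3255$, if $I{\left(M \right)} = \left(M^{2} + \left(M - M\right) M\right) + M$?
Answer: $745$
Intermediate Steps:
$I{\left(M \right)} = M + M^{2}$ ($I{\left(M \right)} = \left(M^{2} + 0 M\right) + M = \left(M^{2} + 0\right) + M = M^{2} + M = M + M^{2}$)
$\left(\left(I{\left(2 \right)} - 2\right)^{2} - 2526\right) + 3255 = \left(\left(2 \left(1 + 2\right) - 2\right)^{2} - 2526\right) + 3255 = \left(\left(2 \cdot 3 - 2\right)^{2} - 2526\right) + 3255 = \left(\left(6 - 2\right)^{2} - 2526\right) + 3255 = \left(4^{2} - 2526\right) + 3255 = \left(16 - 2526\right) + 3255 = -2510 + 3255 = 745$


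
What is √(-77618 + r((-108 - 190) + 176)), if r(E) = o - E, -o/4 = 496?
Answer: 2*I*√19870 ≈ 281.92*I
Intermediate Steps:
o = -1984 (o = -4*496 = -1984)
r(E) = -1984 - E
√(-77618 + r((-108 - 190) + 176)) = √(-77618 + (-1984 - ((-108 - 190) + 176))) = √(-77618 + (-1984 - (-298 + 176))) = √(-77618 + (-1984 - 1*(-122))) = √(-77618 + (-1984 + 122)) = √(-77618 - 1862) = √(-79480) = 2*I*√19870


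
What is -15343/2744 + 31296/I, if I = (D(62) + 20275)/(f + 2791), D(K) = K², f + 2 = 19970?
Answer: 1954086924199/66182536 ≈ 29526.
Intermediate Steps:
f = 19968 (f = -2 + 19970 = 19968)
I = 24119/22759 (I = (62² + 20275)/(19968 + 2791) = (3844 + 20275)/22759 = 24119*(1/22759) = 24119/22759 ≈ 1.0598)
-15343/2744 + 31296/I = -15343/2744 + 31296/(24119/22759) = -15343*1/2744 + 31296*(22759/24119) = -15343/2744 + 712265664/24119 = 1954086924199/66182536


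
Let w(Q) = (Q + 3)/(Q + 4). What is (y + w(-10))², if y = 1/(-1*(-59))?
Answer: 175561/125316 ≈ 1.4009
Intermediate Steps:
w(Q) = (3 + Q)/(4 + Q)
y = 1/59 ≈ 0.016949
(y + w(-10))² = (1/59 + (3 - 10)/(4 - 10))² = (1/59 - 7/(-6))² = (1/59 - ⅙*(-7))² = (1/59 + 7/6)² = (419/354)² = 175561/125316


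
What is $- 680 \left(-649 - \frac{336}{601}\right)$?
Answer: $\frac{265461800}{601} \approx 4.417 \cdot 10^{5}$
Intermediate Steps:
$- 680 \left(-649 - \frac{336}{601}\right) = \left(-680\right) \left(- \frac{390385}{601}\right) = \frac{265461800}{601}$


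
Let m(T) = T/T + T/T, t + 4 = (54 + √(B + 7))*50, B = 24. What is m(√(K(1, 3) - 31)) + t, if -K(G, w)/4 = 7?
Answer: 2698 + 50*√31 ≈ 2976.4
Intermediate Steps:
K(G, w) = -28 (K(G, w) = -4*7 = -28)
t = 2696 + 50*√31 (t = -4 + (54 + √(24 + 7))*50 = -4 + (54 + √31)*50 = -4 + (2700 + 50*√31) = 2696 + 50*√31 ≈ 2974.4)
m(T) = 2 (m(T) = 1 + 1 = 2)
m(√(K(1, 3) - 31)) + t = 2 + (2696 + 50*√31) = 2698 + 50*√31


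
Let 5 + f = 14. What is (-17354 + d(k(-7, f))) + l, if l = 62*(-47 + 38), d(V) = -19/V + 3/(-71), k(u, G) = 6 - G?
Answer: -3813916/213 ≈ -17906.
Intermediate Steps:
f = 9 (f = -5 + 14 = 9)
d(V) = -3/71 - 19/V (d(V) = -19/V + 3*(-1/71) = -19/V - 3/71 = -3/71 - 19/V)
l = -558 (l = 62*(-9) = -558)
(-17354 + d(k(-7, f))) + l = (-17354 + (-3/71 - 19/(6 - 1*9))) - 558 = (-17354 + (-3/71 - 19/(6 - 9))) - 558 = (-17354 + (-3/71 - 19/(-3))) - 558 = (-17354 + (-3/71 - 19*(-⅓))) - 558 = (-17354 + (-3/71 + 19/3)) - 558 = (-17354 + 1340/213) - 558 = -3695062/213 - 558 = -3813916/213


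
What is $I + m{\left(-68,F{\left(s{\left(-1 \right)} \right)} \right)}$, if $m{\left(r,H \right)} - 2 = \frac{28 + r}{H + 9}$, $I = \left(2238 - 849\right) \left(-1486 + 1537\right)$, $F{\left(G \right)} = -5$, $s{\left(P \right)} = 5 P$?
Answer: $70831$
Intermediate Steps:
$I = 70839$ ($I = 1389 \cdot 51 = 70839$)
$m{\left(r,H \right)} = 2 + \frac{28 + r}{9 + H}$ ($m{\left(r,H \right)} = 2 + \frac{28 + r}{H + 9} = 2 + \frac{28 + r}{9 + H}$)
$I + m{\left(-68,F{\left(s{\left(-1 \right)} \right)} \right)} = 70839 + \frac{46 - 68 + 2 \left(-5\right)}{9 - 5} = 70839 + \frac{46 - 68 - 10}{4} = 70839 + \frac{1}{4} \left(-32\right) = 70839 - 8 = 70831$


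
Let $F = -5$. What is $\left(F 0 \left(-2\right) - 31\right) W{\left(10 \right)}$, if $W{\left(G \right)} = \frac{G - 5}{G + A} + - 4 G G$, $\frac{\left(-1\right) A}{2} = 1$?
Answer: $\frac{99045}{8} \approx 12381.0$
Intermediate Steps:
$A = -2$ ($A = \left(-2\right) 1 = -2$)
$W{\left(G \right)} = - 4 G^{2} + \frac{-5 + G}{-2 + G}$ ($W{\left(G \right)} = \frac{G - 5}{G - 2} + - 4 G G = \frac{-5 + G}{-2 + G} - 4 G^{2} = - 4 G^{2} + \frac{-5 + G}{-2 + G}$)
$\left(F 0 \left(-2\right) - 31\right) W{\left(10 \right)} = \left(\left(-5\right) 0 \left(-2\right) - 31\right) \frac{-5 + 10 - 4 \cdot 10^{3} + 8 \cdot 10^{2}}{-2 + 10} = \left(0 \left(-2\right) - 31\right) \frac{-5 + 10 - 4000 + 8 \cdot 100}{8} = \left(0 - 31\right) \frac{-5 + 10 - 4000 + 800}{8} = - 31 \cdot \frac{1}{8} \left(-3195\right) = \left(-31\right) \left(- \frac{3195}{8}\right) = \frac{99045}{8}$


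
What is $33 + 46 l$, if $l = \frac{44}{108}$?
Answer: $\frac{1397}{27} \approx 51.741$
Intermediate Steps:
$l = \frac{11}{27}$ ($l = 44 \cdot \frac{1}{108} = \frac{11}{27} \approx 0.40741$)
$33 + 46 l = 33 + 46 \cdot \frac{11}{27} = 33 + \frac{506}{27} = \frac{1397}{27}$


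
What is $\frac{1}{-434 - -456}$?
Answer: $\frac{1}{22} \approx 0.045455$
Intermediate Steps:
$\frac{1}{-434 - -456} = \frac{1}{-434 + 456} = \frac{1}{22}$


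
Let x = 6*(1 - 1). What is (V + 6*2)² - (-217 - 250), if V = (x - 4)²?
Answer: 1251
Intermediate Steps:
x = 0 (x = 6*0 = 0)
V = 16 (V = (0 - 4)² = (-4)² = 16)
(V + 6*2)² - (-217 - 250) = (16 + 6*2)² - (-217 - 250) = (16 + 12)² - 1*(-467) = 28² + 467 = 784 + 467 = 1251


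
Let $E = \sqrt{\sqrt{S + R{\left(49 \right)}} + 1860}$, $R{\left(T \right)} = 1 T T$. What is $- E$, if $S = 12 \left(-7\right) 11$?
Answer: $- \sqrt{1860 + \sqrt{1477}} \approx -43.571$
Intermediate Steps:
$S = -924$ ($S = \left(-84\right) 11 = -924$)
$R{\left(T \right)} = T^{2}$ ($R{\left(T \right)} = T T = T^{2}$)
$E = \sqrt{1860 + \sqrt{1477}}$ ($E = \sqrt{\sqrt{-924 + 49^{2}} + 1860} = \sqrt{\sqrt{-924 + 2401} + 1860} = \sqrt{\sqrt{1477} + 1860} = \sqrt{1860 + \sqrt{1477}} \approx 43.571$)
$- E = - \sqrt{1860 + \sqrt{1477}}$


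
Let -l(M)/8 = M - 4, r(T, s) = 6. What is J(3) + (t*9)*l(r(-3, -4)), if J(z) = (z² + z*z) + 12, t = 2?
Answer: -258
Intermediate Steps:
l(M) = 32 - 8*M (l(M) = -8*(M - 4) = -8*(-4 + M) = 32 - 8*M)
J(z) = 12 + 2*z² (J(z) = (z² + z²) + 12 = 2*z² + 12 = 12 + 2*z²)
J(3) + (t*9)*l(r(-3, -4)) = (12 + 2*3²) + (2*9)*(32 - 8*6) = (12 + 2*9) + 18*(32 - 48) = (12 + 18) + 18*(-16) = 30 - 288 = -258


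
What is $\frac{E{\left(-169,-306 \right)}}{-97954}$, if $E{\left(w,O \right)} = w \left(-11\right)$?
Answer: $- \frac{1859}{97954} \approx -0.018978$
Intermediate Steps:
$E{\left(w,O \right)} = - 11 w$
$\frac{E{\left(-169,-306 \right)}}{-97954} = \frac{\left(-11\right) \left(-169\right)}{-97954} = 1859 \left(- \frac{1}{97954}\right) = - \frac{1859}{97954}$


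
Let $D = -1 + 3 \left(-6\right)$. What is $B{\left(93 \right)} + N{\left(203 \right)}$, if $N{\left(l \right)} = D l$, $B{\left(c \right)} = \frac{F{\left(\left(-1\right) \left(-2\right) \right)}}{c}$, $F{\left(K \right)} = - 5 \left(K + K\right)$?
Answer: $- \frac{358721}{93} \approx -3857.2$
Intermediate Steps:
$F{\left(K \right)} = - 10 K$ ($F{\left(K \right)} = - 5 \cdot 2 K = - 10 K$)
$B{\left(c \right)} = - \frac{20}{c}$ ($B{\left(c \right)} = \frac{\left(-10\right) \left(\left(-1\right) \left(-2\right)\right)}{c} = \frac{\left(-10\right) 2}{c} = - \frac{20}{c}$)
$D = -19$ ($D = -1 - 18 = -19$)
$N{\left(l \right)} = - 19 l$
$B{\left(93 \right)} + N{\left(203 \right)} = - \frac{20}{93} - 3857 = - \frac{358721}{93}$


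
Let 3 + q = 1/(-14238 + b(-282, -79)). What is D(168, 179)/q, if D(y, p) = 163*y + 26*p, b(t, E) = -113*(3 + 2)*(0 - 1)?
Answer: -219027787/20510 ≈ -10679.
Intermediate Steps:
b(t, E) = 565 (b(t, E) = -565*(-1) = -113*(-5) = 565)
D(y, p) = 26*p + 163*y
q = -41020/13673 (q = -3 + 1/(-14238 + 565) = -3 + 1/(-13673) = -3 - 1/13673 = -41020/13673 ≈ -3.0001)
D(168, 179)/q = (26*179 + 163*168)/(-41020/13673) = (4654 + 27384)*(-13673/41020) = 32038*(-13673/41020) = -219027787/20510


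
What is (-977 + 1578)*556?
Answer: 334156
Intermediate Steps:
(-977 + 1578)*556 = 601*556 = 334156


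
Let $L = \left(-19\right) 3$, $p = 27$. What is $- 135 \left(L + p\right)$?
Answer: $4050$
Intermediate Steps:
$L = -57$
$- 135 \left(L + p\right) = - 135 \left(-57 + 27\right) = \left(-135\right) \left(-30\right) = 4050$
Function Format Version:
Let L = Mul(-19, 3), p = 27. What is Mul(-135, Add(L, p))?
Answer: 4050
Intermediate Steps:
L = -57
Mul(-135, Add(L, p)) = Mul(-135, Add(-57, 27)) = Mul(-135, -30) = 4050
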